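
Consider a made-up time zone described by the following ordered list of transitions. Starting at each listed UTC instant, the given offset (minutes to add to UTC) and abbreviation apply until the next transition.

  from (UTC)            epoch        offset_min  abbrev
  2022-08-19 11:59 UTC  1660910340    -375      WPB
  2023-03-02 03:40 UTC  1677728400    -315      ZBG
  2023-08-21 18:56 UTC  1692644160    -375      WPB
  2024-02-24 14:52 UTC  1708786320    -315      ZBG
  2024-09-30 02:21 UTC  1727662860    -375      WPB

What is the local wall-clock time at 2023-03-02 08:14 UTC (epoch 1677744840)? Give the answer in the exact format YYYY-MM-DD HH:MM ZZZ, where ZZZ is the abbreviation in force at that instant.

Query: 2023-03-02 08:14 UTC
Rule 2/5 (ZBG, -05:15): 2023-03-02 03:40 UTC ≤ query < 2023-08-21 18:56 UTC
8·60 + 14 - 315 = 179 min
179 = 0·1440 + 179; 179 = 2·60 + 59 → 02:59, same day
→ 2023-03-02 02:59 ZBG

2023-03-02 02:59 ZBG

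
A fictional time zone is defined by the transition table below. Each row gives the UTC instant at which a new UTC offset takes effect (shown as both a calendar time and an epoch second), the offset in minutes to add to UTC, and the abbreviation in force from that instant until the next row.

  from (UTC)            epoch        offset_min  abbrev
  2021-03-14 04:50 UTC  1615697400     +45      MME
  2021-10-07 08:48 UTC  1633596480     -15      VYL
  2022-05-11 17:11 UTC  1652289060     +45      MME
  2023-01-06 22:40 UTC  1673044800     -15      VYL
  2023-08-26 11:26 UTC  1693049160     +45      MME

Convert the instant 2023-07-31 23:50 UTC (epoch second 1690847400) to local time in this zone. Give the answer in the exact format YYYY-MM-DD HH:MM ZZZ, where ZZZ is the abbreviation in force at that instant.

Query: 2023-07-31 23:50 UTC
Rule 4/5 (VYL, -00:15): 2023-01-06 22:40 UTC ≤ query < 2023-08-26 11:26 UTC
23·60 + 50 - 15 = 1415 min
1415 = 0·1440 + 1415; 1415 = 23·60 + 35 → 23:35, same day
→ 2023-07-31 23:35 VYL

2023-07-31 23:35 VYL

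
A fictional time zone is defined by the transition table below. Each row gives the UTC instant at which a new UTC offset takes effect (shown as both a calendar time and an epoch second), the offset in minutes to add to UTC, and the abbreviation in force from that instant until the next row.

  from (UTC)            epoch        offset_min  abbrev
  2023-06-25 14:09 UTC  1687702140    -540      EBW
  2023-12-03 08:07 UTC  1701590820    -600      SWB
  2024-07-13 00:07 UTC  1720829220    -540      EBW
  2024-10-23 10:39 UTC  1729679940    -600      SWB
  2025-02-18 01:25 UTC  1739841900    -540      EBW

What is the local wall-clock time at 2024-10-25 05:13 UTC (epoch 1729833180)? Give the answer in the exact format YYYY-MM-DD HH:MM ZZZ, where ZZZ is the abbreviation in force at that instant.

2024-10-24 19:13 SWB

Query: 2024-10-25 05:13 UTC
Rule 4/5 (SWB, -10:00): 2024-10-23 10:39 UTC ≤ query < 2025-02-18 01:25 UTC
5·60 + 13 - 600 = -287 min
-287 = -1·1440 + 1153; 1153 = 19·60 + 13 → 19:13, 2024-10-25 - 1 day = 2024-10-24
→ 2024-10-24 19:13 SWB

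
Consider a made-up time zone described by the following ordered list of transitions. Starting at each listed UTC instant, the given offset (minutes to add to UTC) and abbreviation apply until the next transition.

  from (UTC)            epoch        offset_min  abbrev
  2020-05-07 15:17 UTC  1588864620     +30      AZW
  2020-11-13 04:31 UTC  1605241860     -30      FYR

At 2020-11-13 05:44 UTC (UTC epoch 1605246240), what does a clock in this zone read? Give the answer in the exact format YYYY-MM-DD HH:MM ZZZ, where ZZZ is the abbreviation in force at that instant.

2020-11-13 05:14 FYR

Query: 2020-11-13 05:44 UTC
Rule 2/2 (FYR, -00:30): 2020-11-13 04:31 UTC ≤ query < +∞
5·60 + 44 - 30 = 314 min
314 = 0·1440 + 314; 314 = 5·60 + 14 → 05:14, same day
→ 2020-11-13 05:14 FYR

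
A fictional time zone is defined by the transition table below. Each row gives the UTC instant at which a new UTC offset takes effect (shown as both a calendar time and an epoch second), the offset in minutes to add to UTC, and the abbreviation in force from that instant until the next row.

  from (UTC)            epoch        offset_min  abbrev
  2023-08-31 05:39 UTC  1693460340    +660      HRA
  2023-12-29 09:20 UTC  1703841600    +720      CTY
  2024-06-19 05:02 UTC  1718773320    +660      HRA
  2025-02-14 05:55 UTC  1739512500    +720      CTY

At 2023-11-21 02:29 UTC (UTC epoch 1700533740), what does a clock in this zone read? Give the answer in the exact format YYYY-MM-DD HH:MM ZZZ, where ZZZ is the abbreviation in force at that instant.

Query: 2023-11-21 02:29 UTC
Rule 1/4 (HRA, +11:00): 2023-08-31 05:39 UTC ≤ query < 2023-12-29 09:20 UTC
2·60 + 29 + 660 = 809 min
809 = 0·1440 + 809; 809 = 13·60 + 29 → 13:29, same day
→ 2023-11-21 13:29 HRA

2023-11-21 13:29 HRA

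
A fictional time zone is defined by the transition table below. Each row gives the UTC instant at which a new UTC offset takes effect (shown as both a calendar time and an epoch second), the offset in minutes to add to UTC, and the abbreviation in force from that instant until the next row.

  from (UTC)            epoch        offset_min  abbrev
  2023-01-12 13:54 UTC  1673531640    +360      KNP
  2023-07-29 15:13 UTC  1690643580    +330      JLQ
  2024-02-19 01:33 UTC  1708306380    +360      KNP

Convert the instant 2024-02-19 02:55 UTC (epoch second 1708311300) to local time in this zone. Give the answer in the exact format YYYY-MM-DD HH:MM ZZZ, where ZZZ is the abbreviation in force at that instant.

2024-02-19 08:55 KNP

Query: 2024-02-19 02:55 UTC
Rule 3/3 (KNP, +06:00): 2024-02-19 01:33 UTC ≤ query < +∞
2·60 + 55 + 360 = 535 min
535 = 0·1440 + 535; 535 = 8·60 + 55 → 08:55, same day
→ 2024-02-19 08:55 KNP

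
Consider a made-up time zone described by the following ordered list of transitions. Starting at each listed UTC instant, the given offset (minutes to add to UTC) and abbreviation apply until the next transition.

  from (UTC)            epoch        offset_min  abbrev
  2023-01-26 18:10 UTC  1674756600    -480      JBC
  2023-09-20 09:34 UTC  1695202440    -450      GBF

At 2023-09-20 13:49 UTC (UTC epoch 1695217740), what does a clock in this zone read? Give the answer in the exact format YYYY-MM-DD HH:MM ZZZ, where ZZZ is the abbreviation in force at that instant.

2023-09-20 06:19 GBF

Query: 2023-09-20 13:49 UTC
Rule 2/2 (GBF, -07:30): 2023-09-20 09:34 UTC ≤ query < +∞
13·60 + 49 - 450 = 379 min
379 = 0·1440 + 379; 379 = 6·60 + 19 → 06:19, same day
→ 2023-09-20 06:19 GBF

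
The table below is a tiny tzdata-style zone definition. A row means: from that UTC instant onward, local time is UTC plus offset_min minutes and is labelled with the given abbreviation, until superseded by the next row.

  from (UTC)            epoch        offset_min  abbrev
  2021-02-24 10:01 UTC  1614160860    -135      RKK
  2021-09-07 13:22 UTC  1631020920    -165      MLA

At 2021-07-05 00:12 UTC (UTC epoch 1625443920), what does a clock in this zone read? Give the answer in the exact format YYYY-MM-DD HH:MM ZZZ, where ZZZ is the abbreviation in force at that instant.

2021-07-04 21:57 RKK

Query: 2021-07-05 00:12 UTC
Rule 1/2 (RKK, -02:15): 2021-02-24 10:01 UTC ≤ query < 2021-09-07 13:22 UTC
0·60 + 12 - 135 = -123 min
-123 = -1·1440 + 1317; 1317 = 21·60 + 57 → 21:57, 2021-07-05 - 1 day = 2021-07-04
→ 2021-07-04 21:57 RKK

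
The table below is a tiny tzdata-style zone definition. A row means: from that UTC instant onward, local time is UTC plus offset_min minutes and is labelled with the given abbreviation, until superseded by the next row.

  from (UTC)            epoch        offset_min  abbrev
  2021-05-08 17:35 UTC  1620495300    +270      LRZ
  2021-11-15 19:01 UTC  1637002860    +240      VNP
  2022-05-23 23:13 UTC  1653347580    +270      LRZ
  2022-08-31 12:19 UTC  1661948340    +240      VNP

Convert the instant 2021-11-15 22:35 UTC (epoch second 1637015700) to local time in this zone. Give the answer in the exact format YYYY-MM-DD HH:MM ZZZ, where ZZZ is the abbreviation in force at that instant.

Query: 2021-11-15 22:35 UTC
Rule 2/4 (VNP, +04:00): 2021-11-15 19:01 UTC ≤ query < 2022-05-23 23:13 UTC
22·60 + 35 + 240 = 1595 min
1595 = 1·1440 + 155; 155 = 2·60 + 35 → 02:35, 2021-11-15 + 1 day = 2021-11-16
→ 2021-11-16 02:35 VNP

2021-11-16 02:35 VNP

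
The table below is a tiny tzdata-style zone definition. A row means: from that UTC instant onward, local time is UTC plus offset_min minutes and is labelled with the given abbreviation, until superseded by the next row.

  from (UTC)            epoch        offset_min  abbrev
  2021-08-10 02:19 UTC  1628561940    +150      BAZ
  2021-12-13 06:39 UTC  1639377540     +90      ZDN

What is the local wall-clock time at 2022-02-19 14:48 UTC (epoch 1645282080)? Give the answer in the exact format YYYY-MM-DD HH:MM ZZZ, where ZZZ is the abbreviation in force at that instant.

2022-02-19 16:18 ZDN

Query: 2022-02-19 14:48 UTC
Rule 2/2 (ZDN, +01:30): 2021-12-13 06:39 UTC ≤ query < +∞
14·60 + 48 + 90 = 978 min
978 = 0·1440 + 978; 978 = 16·60 + 18 → 16:18, same day
→ 2022-02-19 16:18 ZDN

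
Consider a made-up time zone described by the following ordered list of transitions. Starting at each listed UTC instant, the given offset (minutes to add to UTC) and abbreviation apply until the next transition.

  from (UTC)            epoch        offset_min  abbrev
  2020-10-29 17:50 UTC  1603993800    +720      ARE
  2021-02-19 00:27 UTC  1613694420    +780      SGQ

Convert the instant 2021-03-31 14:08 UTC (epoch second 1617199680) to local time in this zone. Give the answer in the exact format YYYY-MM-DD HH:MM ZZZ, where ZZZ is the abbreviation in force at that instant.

2021-04-01 03:08 SGQ

Query: 2021-03-31 14:08 UTC
Rule 2/2 (SGQ, +13:00): 2021-02-19 00:27 UTC ≤ query < +∞
14·60 + 8 + 780 = 1628 min
1628 = 1·1440 + 188; 188 = 3·60 + 8 → 03:08, 2021-03-31 + 1 day = 2021-04-01
→ 2021-04-01 03:08 SGQ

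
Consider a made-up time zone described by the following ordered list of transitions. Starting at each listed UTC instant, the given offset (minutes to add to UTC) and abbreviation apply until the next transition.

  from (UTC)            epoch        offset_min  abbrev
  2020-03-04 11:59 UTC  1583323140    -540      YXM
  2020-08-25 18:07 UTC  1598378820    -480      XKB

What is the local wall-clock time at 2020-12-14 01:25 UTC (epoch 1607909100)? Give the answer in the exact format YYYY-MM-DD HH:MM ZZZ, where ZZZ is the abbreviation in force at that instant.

2020-12-13 17:25 XKB

Query: 2020-12-14 01:25 UTC
Rule 2/2 (XKB, -08:00): 2020-08-25 18:07 UTC ≤ query < +∞
1·60 + 25 - 480 = -395 min
-395 = -1·1440 + 1045; 1045 = 17·60 + 25 → 17:25, 2020-12-14 - 1 day = 2020-12-13
→ 2020-12-13 17:25 XKB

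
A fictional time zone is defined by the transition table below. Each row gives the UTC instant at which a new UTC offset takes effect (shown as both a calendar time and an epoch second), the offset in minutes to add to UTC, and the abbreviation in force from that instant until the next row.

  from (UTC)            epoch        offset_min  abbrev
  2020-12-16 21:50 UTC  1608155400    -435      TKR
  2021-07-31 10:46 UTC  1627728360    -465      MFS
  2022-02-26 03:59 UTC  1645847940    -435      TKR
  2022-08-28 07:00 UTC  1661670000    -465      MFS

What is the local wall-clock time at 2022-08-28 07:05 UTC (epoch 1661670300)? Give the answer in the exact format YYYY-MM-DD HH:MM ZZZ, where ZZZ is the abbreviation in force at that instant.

Query: 2022-08-28 07:05 UTC
Rule 4/4 (MFS, -07:45): 2022-08-28 07:00 UTC ≤ query < +∞
7·60 + 5 - 465 = -40 min
-40 = -1·1440 + 1400; 1400 = 23·60 + 20 → 23:20, 2022-08-28 - 1 day = 2022-08-27
→ 2022-08-27 23:20 MFS

2022-08-27 23:20 MFS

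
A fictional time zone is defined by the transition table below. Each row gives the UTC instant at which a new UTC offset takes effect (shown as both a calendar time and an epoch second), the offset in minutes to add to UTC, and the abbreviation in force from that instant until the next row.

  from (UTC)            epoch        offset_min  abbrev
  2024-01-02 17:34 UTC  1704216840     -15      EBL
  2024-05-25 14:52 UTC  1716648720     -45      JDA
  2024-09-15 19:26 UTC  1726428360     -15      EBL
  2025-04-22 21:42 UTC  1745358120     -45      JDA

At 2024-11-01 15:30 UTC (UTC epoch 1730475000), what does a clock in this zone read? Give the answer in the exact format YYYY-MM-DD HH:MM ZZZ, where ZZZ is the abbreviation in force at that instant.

2024-11-01 15:15 EBL

Query: 2024-11-01 15:30 UTC
Rule 3/4 (EBL, -00:15): 2024-09-15 19:26 UTC ≤ query < 2025-04-22 21:42 UTC
15·60 + 30 - 15 = 915 min
915 = 0·1440 + 915; 915 = 15·60 + 15 → 15:15, same day
→ 2024-11-01 15:15 EBL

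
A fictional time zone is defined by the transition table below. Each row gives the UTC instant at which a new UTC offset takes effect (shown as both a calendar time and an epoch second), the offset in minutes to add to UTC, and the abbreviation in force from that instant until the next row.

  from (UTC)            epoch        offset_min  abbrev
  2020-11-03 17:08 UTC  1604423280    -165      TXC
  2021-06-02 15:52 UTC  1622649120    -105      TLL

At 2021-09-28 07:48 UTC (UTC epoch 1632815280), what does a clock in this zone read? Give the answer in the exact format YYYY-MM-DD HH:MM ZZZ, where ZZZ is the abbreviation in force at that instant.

2021-09-28 06:03 TLL

Query: 2021-09-28 07:48 UTC
Rule 2/2 (TLL, -01:45): 2021-06-02 15:52 UTC ≤ query < +∞
7·60 + 48 - 105 = 363 min
363 = 0·1440 + 363; 363 = 6·60 + 3 → 06:03, same day
→ 2021-09-28 06:03 TLL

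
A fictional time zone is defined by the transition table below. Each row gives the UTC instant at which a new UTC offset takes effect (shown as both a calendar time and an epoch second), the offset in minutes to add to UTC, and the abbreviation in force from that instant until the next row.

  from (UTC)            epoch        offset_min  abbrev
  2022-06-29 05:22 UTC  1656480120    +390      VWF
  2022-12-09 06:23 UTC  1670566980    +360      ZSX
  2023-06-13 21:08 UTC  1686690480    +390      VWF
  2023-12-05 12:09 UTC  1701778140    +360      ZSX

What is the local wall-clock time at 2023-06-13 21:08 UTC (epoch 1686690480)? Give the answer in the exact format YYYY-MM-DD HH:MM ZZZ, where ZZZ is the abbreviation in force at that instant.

2023-06-14 03:38 VWF

Query: 2023-06-13 21:08 UTC
Rule 3/4 (VWF, +06:30): 2023-06-13 21:08 UTC ≤ query < 2023-12-05 12:09 UTC
21·60 + 8 + 390 = 1658 min
1658 = 1·1440 + 218; 218 = 3·60 + 38 → 03:38, 2023-06-13 + 1 day = 2023-06-14
→ 2023-06-14 03:38 VWF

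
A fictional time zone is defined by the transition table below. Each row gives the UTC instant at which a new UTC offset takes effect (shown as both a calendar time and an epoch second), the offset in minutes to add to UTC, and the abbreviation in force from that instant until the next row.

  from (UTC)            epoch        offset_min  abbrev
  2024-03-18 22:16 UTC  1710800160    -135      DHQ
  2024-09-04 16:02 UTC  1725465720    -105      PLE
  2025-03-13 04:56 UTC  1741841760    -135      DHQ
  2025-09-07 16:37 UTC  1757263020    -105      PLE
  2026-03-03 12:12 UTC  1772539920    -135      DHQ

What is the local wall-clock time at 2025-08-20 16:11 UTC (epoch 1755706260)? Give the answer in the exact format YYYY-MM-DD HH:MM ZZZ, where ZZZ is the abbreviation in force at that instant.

Query: 2025-08-20 16:11 UTC
Rule 3/5 (DHQ, -02:15): 2025-03-13 04:56 UTC ≤ query < 2025-09-07 16:37 UTC
16·60 + 11 - 135 = 836 min
836 = 0·1440 + 836; 836 = 13·60 + 56 → 13:56, same day
→ 2025-08-20 13:56 DHQ

2025-08-20 13:56 DHQ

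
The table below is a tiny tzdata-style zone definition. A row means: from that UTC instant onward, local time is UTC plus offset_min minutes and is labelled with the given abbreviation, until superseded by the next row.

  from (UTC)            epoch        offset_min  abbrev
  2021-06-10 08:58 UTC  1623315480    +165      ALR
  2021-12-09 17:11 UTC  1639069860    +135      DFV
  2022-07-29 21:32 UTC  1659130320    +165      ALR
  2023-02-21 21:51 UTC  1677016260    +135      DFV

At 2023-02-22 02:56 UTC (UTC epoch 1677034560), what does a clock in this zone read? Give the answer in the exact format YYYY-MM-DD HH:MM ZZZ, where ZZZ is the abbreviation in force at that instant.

2023-02-22 05:11 DFV

Query: 2023-02-22 02:56 UTC
Rule 4/4 (DFV, +02:15): 2023-02-21 21:51 UTC ≤ query < +∞
2·60 + 56 + 135 = 311 min
311 = 0·1440 + 311; 311 = 5·60 + 11 → 05:11, same day
→ 2023-02-22 05:11 DFV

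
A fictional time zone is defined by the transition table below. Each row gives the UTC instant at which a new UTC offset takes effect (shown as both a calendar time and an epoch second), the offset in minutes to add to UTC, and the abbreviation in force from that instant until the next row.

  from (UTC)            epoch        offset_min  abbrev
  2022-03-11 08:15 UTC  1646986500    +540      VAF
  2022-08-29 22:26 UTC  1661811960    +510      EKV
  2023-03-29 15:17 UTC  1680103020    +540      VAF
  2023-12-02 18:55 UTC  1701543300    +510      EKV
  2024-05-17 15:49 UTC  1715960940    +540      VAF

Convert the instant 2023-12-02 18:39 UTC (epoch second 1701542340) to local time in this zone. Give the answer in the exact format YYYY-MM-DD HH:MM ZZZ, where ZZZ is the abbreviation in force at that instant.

Query: 2023-12-02 18:39 UTC
Rule 3/5 (VAF, +09:00): 2023-03-29 15:17 UTC ≤ query < 2023-12-02 18:55 UTC
18·60 + 39 + 540 = 1659 min
1659 = 1·1440 + 219; 219 = 3·60 + 39 → 03:39, 2023-12-02 + 1 day = 2023-12-03
→ 2023-12-03 03:39 VAF

2023-12-03 03:39 VAF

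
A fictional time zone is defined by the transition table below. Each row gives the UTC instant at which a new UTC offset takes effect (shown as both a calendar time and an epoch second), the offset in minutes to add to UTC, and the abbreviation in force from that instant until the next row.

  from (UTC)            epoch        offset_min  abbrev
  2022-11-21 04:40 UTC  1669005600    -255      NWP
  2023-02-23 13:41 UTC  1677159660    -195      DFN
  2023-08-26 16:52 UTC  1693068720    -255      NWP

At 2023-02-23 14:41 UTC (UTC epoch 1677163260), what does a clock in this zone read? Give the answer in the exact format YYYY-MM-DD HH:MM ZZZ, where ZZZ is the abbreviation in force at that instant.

Query: 2023-02-23 14:41 UTC
Rule 2/3 (DFN, -03:15): 2023-02-23 13:41 UTC ≤ query < 2023-08-26 16:52 UTC
14·60 + 41 - 195 = 686 min
686 = 0·1440 + 686; 686 = 11·60 + 26 → 11:26, same day
→ 2023-02-23 11:26 DFN

2023-02-23 11:26 DFN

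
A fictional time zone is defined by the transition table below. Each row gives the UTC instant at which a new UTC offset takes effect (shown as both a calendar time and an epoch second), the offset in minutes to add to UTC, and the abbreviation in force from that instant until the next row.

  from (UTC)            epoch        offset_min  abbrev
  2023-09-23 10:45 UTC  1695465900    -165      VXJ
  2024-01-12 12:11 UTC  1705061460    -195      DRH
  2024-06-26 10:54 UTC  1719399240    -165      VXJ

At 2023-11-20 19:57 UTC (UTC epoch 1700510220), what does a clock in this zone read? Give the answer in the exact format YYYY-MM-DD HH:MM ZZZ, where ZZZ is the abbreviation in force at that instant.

Query: 2023-11-20 19:57 UTC
Rule 1/3 (VXJ, -02:45): 2023-09-23 10:45 UTC ≤ query < 2024-01-12 12:11 UTC
19·60 + 57 - 165 = 1032 min
1032 = 0·1440 + 1032; 1032 = 17·60 + 12 → 17:12, same day
→ 2023-11-20 17:12 VXJ

2023-11-20 17:12 VXJ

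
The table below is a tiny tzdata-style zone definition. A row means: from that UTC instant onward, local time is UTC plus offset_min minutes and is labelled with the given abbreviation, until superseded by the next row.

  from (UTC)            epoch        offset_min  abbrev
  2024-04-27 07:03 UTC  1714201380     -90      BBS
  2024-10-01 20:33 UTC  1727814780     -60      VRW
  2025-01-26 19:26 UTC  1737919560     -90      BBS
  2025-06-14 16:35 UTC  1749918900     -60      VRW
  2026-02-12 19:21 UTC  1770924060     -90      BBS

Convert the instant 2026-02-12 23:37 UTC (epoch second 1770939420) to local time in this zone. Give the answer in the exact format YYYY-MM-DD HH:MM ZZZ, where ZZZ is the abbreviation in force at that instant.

Query: 2026-02-12 23:37 UTC
Rule 5/5 (BBS, -01:30): 2026-02-12 19:21 UTC ≤ query < +∞
23·60 + 37 - 90 = 1327 min
1327 = 0·1440 + 1327; 1327 = 22·60 + 7 → 22:07, same day
→ 2026-02-12 22:07 BBS

2026-02-12 22:07 BBS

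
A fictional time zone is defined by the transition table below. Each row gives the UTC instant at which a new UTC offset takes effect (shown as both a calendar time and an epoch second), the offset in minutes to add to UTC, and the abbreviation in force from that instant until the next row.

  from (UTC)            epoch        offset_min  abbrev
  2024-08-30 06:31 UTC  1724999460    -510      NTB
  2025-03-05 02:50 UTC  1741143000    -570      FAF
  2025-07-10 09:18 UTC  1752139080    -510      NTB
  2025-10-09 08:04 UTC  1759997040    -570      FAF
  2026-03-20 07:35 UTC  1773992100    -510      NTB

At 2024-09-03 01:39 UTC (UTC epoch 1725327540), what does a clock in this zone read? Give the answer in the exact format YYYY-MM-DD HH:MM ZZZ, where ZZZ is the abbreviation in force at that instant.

2024-09-02 17:09 NTB

Query: 2024-09-03 01:39 UTC
Rule 1/5 (NTB, -08:30): 2024-08-30 06:31 UTC ≤ query < 2025-03-05 02:50 UTC
1·60 + 39 - 510 = -411 min
-411 = -1·1440 + 1029; 1029 = 17·60 + 9 → 17:09, 2024-09-03 - 1 day = 2024-09-02
→ 2024-09-02 17:09 NTB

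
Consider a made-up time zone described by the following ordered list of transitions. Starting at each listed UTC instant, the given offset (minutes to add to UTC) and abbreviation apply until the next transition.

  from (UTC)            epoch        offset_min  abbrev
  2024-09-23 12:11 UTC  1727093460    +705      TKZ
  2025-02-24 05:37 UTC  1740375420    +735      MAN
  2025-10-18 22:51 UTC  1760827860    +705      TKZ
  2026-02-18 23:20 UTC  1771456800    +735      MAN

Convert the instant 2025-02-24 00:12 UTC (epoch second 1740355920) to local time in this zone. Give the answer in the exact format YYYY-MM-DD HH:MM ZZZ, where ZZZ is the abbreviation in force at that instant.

2025-02-24 11:57 TKZ

Query: 2025-02-24 00:12 UTC
Rule 1/4 (TKZ, +11:45): 2024-09-23 12:11 UTC ≤ query < 2025-02-24 05:37 UTC
0·60 + 12 + 705 = 717 min
717 = 0·1440 + 717; 717 = 11·60 + 57 → 11:57, same day
→ 2025-02-24 11:57 TKZ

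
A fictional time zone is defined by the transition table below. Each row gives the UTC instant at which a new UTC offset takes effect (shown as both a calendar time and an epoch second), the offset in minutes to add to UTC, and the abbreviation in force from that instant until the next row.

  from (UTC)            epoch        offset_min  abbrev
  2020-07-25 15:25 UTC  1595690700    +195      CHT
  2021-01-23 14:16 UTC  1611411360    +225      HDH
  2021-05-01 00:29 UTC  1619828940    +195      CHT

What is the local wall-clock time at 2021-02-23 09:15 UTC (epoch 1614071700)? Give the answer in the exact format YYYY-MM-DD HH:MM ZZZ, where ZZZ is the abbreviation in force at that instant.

2021-02-23 13:00 HDH

Query: 2021-02-23 09:15 UTC
Rule 2/3 (HDH, +03:45): 2021-01-23 14:16 UTC ≤ query < 2021-05-01 00:29 UTC
9·60 + 15 + 225 = 780 min
780 = 0·1440 + 780; 780 = 13·60 + 0 → 13:00, same day
→ 2021-02-23 13:00 HDH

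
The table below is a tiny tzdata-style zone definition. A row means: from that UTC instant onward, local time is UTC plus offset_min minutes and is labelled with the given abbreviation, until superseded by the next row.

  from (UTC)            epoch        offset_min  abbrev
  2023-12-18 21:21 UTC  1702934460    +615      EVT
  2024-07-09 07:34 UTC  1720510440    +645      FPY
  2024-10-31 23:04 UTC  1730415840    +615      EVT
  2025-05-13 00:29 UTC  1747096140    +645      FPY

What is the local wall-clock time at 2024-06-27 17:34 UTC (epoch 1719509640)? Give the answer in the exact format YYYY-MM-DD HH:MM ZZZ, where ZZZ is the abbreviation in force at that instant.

Query: 2024-06-27 17:34 UTC
Rule 1/4 (EVT, +10:15): 2023-12-18 21:21 UTC ≤ query < 2024-07-09 07:34 UTC
17·60 + 34 + 615 = 1669 min
1669 = 1·1440 + 229; 229 = 3·60 + 49 → 03:49, 2024-06-27 + 1 day = 2024-06-28
→ 2024-06-28 03:49 EVT

2024-06-28 03:49 EVT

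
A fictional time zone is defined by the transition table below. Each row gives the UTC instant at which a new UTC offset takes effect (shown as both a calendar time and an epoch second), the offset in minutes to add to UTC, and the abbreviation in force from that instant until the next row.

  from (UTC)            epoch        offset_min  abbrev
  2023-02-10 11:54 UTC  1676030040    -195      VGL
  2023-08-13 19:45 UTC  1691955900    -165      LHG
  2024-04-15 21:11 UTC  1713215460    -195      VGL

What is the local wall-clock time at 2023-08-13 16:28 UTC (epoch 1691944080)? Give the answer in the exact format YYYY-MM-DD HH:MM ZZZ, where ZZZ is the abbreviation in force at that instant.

2023-08-13 13:13 VGL

Query: 2023-08-13 16:28 UTC
Rule 1/3 (VGL, -03:15): 2023-02-10 11:54 UTC ≤ query < 2023-08-13 19:45 UTC
16·60 + 28 - 195 = 793 min
793 = 0·1440 + 793; 793 = 13·60 + 13 → 13:13, same day
→ 2023-08-13 13:13 VGL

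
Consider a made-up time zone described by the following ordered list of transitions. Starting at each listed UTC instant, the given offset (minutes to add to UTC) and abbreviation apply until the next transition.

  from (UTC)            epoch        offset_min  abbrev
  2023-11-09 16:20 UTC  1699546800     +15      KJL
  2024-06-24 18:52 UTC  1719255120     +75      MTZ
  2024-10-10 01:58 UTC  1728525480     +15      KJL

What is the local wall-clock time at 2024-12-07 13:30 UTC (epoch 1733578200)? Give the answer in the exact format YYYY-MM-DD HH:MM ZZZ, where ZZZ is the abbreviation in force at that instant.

Query: 2024-12-07 13:30 UTC
Rule 3/3 (KJL, +00:15): 2024-10-10 01:58 UTC ≤ query < +∞
13·60 + 30 + 15 = 825 min
825 = 0·1440 + 825; 825 = 13·60 + 45 → 13:45, same day
→ 2024-12-07 13:45 KJL

2024-12-07 13:45 KJL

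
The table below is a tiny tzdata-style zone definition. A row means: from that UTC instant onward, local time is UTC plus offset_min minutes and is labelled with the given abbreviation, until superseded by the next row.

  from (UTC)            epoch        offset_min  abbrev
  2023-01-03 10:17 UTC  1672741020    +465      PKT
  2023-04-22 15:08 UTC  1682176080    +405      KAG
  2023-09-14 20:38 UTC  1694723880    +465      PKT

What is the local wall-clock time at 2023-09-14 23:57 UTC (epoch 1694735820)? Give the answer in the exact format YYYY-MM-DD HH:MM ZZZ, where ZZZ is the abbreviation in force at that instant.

Query: 2023-09-14 23:57 UTC
Rule 3/3 (PKT, +07:45): 2023-09-14 20:38 UTC ≤ query < +∞
23·60 + 57 + 465 = 1902 min
1902 = 1·1440 + 462; 462 = 7·60 + 42 → 07:42, 2023-09-14 + 1 day = 2023-09-15
→ 2023-09-15 07:42 PKT

2023-09-15 07:42 PKT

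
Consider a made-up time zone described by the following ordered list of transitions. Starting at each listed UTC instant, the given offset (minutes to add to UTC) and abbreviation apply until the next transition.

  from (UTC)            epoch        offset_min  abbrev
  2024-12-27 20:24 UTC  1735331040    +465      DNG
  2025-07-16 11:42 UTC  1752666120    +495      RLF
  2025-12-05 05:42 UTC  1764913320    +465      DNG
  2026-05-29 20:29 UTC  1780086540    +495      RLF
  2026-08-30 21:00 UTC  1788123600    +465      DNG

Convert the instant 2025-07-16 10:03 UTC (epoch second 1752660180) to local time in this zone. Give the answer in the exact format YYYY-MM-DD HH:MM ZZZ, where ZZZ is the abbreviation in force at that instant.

Query: 2025-07-16 10:03 UTC
Rule 1/5 (DNG, +07:45): 2024-12-27 20:24 UTC ≤ query < 2025-07-16 11:42 UTC
10·60 + 3 + 465 = 1068 min
1068 = 0·1440 + 1068; 1068 = 17·60 + 48 → 17:48, same day
→ 2025-07-16 17:48 DNG

2025-07-16 17:48 DNG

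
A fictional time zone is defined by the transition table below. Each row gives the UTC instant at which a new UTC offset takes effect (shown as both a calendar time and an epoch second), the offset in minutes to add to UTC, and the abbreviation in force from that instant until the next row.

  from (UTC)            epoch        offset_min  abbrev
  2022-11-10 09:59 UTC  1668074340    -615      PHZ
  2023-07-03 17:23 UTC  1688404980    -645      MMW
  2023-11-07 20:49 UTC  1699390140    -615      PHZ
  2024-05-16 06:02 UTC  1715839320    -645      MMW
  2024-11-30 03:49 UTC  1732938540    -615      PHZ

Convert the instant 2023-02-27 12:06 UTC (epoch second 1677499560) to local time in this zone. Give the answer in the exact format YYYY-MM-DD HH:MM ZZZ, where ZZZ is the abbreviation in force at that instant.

Query: 2023-02-27 12:06 UTC
Rule 1/5 (PHZ, -10:15): 2022-11-10 09:59 UTC ≤ query < 2023-07-03 17:23 UTC
12·60 + 6 - 615 = 111 min
111 = 0·1440 + 111; 111 = 1·60 + 51 → 01:51, same day
→ 2023-02-27 01:51 PHZ

2023-02-27 01:51 PHZ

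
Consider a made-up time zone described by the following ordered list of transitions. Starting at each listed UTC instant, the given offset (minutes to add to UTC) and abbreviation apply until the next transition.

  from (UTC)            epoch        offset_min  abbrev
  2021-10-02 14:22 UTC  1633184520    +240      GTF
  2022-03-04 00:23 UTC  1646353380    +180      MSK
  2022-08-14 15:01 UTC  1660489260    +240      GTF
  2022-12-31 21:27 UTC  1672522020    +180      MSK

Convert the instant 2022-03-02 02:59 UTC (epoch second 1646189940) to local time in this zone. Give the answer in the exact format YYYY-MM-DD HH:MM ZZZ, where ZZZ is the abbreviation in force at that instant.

Query: 2022-03-02 02:59 UTC
Rule 1/4 (GTF, +04:00): 2021-10-02 14:22 UTC ≤ query < 2022-03-04 00:23 UTC
2·60 + 59 + 240 = 419 min
419 = 0·1440 + 419; 419 = 6·60 + 59 → 06:59, same day
→ 2022-03-02 06:59 GTF

2022-03-02 06:59 GTF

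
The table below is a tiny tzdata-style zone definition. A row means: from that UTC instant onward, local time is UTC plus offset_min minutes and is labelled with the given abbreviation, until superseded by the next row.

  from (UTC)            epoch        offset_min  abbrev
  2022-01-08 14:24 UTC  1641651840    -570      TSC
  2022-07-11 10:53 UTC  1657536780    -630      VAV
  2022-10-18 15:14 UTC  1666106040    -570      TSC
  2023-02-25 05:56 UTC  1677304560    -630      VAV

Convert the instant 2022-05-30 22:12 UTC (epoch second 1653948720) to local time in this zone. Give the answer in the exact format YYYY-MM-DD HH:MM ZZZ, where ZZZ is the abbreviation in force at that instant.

Query: 2022-05-30 22:12 UTC
Rule 1/4 (TSC, -09:30): 2022-01-08 14:24 UTC ≤ query < 2022-07-11 10:53 UTC
22·60 + 12 - 570 = 762 min
762 = 0·1440 + 762; 762 = 12·60 + 42 → 12:42, same day
→ 2022-05-30 12:42 TSC

2022-05-30 12:42 TSC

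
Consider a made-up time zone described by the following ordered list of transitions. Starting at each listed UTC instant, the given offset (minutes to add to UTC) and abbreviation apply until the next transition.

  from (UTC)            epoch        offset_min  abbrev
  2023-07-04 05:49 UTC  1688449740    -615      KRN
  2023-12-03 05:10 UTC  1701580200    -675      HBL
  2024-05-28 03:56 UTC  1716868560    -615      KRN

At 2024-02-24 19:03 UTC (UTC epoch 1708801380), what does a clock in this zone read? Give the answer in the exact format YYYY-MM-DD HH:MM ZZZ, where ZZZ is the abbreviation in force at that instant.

2024-02-24 07:48 HBL

Query: 2024-02-24 19:03 UTC
Rule 2/3 (HBL, -11:15): 2023-12-03 05:10 UTC ≤ query < 2024-05-28 03:56 UTC
19·60 + 3 - 675 = 468 min
468 = 0·1440 + 468; 468 = 7·60 + 48 → 07:48, same day
→ 2024-02-24 07:48 HBL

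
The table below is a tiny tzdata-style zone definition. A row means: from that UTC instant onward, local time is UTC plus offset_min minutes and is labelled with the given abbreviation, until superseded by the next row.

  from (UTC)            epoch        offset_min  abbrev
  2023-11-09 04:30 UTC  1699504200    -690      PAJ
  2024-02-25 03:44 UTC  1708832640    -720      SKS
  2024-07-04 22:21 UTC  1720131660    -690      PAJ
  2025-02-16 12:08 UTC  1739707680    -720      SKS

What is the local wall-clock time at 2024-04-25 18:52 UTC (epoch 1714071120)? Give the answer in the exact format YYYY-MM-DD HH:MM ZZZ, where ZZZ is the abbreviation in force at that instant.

Query: 2024-04-25 18:52 UTC
Rule 2/4 (SKS, -12:00): 2024-02-25 03:44 UTC ≤ query < 2024-07-04 22:21 UTC
18·60 + 52 - 720 = 412 min
412 = 0·1440 + 412; 412 = 6·60 + 52 → 06:52, same day
→ 2024-04-25 06:52 SKS

2024-04-25 06:52 SKS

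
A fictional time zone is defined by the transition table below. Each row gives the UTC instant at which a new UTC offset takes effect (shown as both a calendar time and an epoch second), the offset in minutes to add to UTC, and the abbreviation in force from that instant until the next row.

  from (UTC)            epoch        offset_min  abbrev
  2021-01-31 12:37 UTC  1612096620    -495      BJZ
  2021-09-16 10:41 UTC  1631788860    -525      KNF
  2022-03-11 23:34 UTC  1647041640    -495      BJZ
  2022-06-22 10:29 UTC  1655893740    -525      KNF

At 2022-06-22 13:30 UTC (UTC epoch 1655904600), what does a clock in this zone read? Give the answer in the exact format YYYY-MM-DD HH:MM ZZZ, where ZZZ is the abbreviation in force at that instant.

2022-06-22 04:45 KNF

Query: 2022-06-22 13:30 UTC
Rule 4/4 (KNF, -08:45): 2022-06-22 10:29 UTC ≤ query < +∞
13·60 + 30 - 525 = 285 min
285 = 0·1440 + 285; 285 = 4·60 + 45 → 04:45, same day
→ 2022-06-22 04:45 KNF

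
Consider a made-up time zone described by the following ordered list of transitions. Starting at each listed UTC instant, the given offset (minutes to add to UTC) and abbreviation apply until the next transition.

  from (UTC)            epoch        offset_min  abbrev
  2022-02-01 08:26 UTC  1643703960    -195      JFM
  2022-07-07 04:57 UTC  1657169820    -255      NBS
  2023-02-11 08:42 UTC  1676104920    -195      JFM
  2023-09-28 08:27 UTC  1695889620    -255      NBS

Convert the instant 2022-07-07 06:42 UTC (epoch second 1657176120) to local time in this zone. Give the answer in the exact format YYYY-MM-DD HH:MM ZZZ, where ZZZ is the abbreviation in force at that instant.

2022-07-07 02:27 NBS

Query: 2022-07-07 06:42 UTC
Rule 2/4 (NBS, -04:15): 2022-07-07 04:57 UTC ≤ query < 2023-02-11 08:42 UTC
6·60 + 42 - 255 = 147 min
147 = 0·1440 + 147; 147 = 2·60 + 27 → 02:27, same day
→ 2022-07-07 02:27 NBS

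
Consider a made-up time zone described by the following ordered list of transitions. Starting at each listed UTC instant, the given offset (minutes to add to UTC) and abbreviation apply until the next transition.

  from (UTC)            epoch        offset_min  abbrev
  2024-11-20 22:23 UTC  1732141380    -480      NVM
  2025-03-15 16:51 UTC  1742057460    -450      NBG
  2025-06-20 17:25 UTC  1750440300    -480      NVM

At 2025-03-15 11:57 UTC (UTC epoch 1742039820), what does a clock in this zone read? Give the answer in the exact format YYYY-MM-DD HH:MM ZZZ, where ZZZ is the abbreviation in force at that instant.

Query: 2025-03-15 11:57 UTC
Rule 1/3 (NVM, -08:00): 2024-11-20 22:23 UTC ≤ query < 2025-03-15 16:51 UTC
11·60 + 57 - 480 = 237 min
237 = 0·1440 + 237; 237 = 3·60 + 57 → 03:57, same day
→ 2025-03-15 03:57 NVM

2025-03-15 03:57 NVM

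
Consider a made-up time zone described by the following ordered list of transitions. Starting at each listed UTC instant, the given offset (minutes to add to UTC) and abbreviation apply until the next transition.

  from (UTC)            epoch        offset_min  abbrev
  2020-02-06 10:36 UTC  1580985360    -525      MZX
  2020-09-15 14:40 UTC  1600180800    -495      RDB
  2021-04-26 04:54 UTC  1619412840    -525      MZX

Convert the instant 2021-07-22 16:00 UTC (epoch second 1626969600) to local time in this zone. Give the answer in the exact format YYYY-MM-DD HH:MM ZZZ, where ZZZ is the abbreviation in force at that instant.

Query: 2021-07-22 16:00 UTC
Rule 3/3 (MZX, -08:45): 2021-04-26 04:54 UTC ≤ query < +∞
16·60 + 0 - 525 = 435 min
435 = 0·1440 + 435; 435 = 7·60 + 15 → 07:15, same day
→ 2021-07-22 07:15 MZX

2021-07-22 07:15 MZX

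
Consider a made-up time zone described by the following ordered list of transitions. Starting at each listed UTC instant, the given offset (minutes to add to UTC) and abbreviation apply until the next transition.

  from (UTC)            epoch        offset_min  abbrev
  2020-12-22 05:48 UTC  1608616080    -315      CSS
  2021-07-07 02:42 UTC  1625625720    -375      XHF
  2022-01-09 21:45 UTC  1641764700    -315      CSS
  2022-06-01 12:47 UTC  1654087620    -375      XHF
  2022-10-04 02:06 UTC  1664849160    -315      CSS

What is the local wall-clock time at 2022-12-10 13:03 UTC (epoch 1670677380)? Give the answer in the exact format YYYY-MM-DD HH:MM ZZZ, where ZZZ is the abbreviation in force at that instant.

2022-12-10 07:48 CSS

Query: 2022-12-10 13:03 UTC
Rule 5/5 (CSS, -05:15): 2022-10-04 02:06 UTC ≤ query < +∞
13·60 + 3 - 315 = 468 min
468 = 0·1440 + 468; 468 = 7·60 + 48 → 07:48, same day
→ 2022-12-10 07:48 CSS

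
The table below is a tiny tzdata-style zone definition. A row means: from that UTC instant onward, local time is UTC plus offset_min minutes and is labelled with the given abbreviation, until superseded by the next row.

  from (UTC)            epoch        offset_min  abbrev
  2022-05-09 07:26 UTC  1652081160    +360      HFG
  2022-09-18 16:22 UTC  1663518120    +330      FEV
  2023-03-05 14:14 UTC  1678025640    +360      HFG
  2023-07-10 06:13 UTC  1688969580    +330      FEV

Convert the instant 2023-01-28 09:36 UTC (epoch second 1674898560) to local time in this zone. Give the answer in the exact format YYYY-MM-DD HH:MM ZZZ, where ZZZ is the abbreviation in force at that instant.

2023-01-28 15:06 FEV

Query: 2023-01-28 09:36 UTC
Rule 2/4 (FEV, +05:30): 2022-09-18 16:22 UTC ≤ query < 2023-03-05 14:14 UTC
9·60 + 36 + 330 = 906 min
906 = 0·1440 + 906; 906 = 15·60 + 6 → 15:06, same day
→ 2023-01-28 15:06 FEV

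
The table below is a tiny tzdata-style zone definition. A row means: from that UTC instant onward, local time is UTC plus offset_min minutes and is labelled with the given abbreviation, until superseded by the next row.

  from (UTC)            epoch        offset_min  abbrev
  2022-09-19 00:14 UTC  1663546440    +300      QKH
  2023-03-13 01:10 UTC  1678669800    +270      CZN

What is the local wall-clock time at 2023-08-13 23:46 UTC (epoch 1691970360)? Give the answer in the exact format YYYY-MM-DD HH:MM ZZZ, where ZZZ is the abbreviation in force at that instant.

2023-08-14 04:16 CZN

Query: 2023-08-13 23:46 UTC
Rule 2/2 (CZN, +04:30): 2023-03-13 01:10 UTC ≤ query < +∞
23·60 + 46 + 270 = 1696 min
1696 = 1·1440 + 256; 256 = 4·60 + 16 → 04:16, 2023-08-13 + 1 day = 2023-08-14
→ 2023-08-14 04:16 CZN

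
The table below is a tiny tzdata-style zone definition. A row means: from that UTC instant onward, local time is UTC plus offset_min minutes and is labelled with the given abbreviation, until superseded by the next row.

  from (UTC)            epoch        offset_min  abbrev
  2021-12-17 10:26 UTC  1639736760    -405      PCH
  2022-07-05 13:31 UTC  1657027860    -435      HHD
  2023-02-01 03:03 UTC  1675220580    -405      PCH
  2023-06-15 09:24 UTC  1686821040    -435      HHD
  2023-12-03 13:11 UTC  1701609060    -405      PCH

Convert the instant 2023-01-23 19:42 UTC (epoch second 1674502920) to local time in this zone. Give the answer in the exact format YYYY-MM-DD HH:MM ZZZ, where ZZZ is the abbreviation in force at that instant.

Query: 2023-01-23 19:42 UTC
Rule 2/5 (HHD, -07:15): 2022-07-05 13:31 UTC ≤ query < 2023-02-01 03:03 UTC
19·60 + 42 - 435 = 747 min
747 = 0·1440 + 747; 747 = 12·60 + 27 → 12:27, same day
→ 2023-01-23 12:27 HHD

2023-01-23 12:27 HHD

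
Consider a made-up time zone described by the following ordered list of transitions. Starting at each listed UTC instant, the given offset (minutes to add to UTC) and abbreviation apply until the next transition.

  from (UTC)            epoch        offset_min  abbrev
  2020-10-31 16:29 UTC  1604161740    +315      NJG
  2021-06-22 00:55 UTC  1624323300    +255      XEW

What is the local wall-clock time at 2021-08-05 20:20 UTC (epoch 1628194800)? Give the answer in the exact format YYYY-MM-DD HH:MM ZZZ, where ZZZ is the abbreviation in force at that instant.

2021-08-06 00:35 XEW

Query: 2021-08-05 20:20 UTC
Rule 2/2 (XEW, +04:15): 2021-06-22 00:55 UTC ≤ query < +∞
20·60 + 20 + 255 = 1475 min
1475 = 1·1440 + 35; 35 = 0·60 + 35 → 00:35, 2021-08-05 + 1 day = 2021-08-06
→ 2021-08-06 00:35 XEW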